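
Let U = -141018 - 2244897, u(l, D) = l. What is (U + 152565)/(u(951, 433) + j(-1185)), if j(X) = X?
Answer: 124075/13 ≈ 9544.2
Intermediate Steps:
U = -2385915
(U + 152565)/(u(951, 433) + j(-1185)) = (-2385915 + 152565)/(951 - 1185) = -2233350/(-234) = -2233350*(-1/234) = 124075/13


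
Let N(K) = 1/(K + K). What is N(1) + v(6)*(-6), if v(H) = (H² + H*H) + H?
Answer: -935/2 ≈ -467.50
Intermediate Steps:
v(H) = H + 2*H² (v(H) = (H² + H²) + H = 2*H² + H = H + 2*H²)
N(K) = 1/(2*K)
N(1) + v(6)*(-6) = (½)/1 + (6*(1 + 2*6))*(-6) = (½)*1 + (6*(1 + 12))*(-6) = ½ + (6*13)*(-6) = ½ + 78*(-6) = ½ - 468 = -935/2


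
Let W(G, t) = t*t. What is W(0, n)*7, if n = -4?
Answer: 112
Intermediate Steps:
W(G, t) = t²
W(0, n)*7 = (-4)²*7 = 16*7 = 112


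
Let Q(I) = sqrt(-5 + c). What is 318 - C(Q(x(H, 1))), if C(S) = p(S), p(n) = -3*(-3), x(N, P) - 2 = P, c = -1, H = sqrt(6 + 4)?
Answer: 309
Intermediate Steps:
H = sqrt(10) ≈ 3.1623
x(N, P) = 2 + P
Q(I) = I*sqrt(6) (Q(I) = sqrt(-5 - 1) = sqrt(-6) = I*sqrt(6))
p(n) = 9
C(S) = 9
318 - C(Q(x(H, 1))) = 318 - 1*9 = 318 - 9 = 309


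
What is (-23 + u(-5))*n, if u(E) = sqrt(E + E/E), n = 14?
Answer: -322 + 28*I ≈ -322.0 + 28.0*I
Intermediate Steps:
u(E) = sqrt(1 + E) (u(E) = sqrt(E + 1) = sqrt(1 + E))
(-23 + u(-5))*n = (-23 + sqrt(1 - 5))*14 = (-23 + sqrt(-4))*14 = (-23 + 2*I)*14 = -322 + 28*I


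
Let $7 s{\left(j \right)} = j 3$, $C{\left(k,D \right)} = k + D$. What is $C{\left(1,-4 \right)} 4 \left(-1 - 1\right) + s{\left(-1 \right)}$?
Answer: $\frac{165}{7} \approx 23.571$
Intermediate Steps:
$C{\left(k,D \right)} = D + k$
$s{\left(j \right)} = \frac{3 j}{7}$ ($s{\left(j \right)} = \frac{j 3}{7} = \frac{3 j}{7}$)
$C{\left(1,-4 \right)} 4 \left(-1 - 1\right) + s{\left(-1 \right)} = \left(-4 + 1\right) 4 \left(-1 - 1\right) + \frac{3}{7} \left(-1\right) = - 3 \cdot 4 \left(-2\right) - \frac{3}{7} = \left(-3\right) \left(-8\right) - \frac{3}{7} = 24 - \frac{3}{7} = \frac{165}{7}$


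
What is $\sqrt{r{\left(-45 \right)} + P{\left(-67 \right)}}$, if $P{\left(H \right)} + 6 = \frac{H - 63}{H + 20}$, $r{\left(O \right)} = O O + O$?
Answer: $\frac{2 \sqrt{1091669}}{47} \approx 44.461$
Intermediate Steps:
$r{\left(O \right)} = O + O^{2}$ ($r{\left(O \right)} = O^{2} + O = O + O^{2}$)
$P{\left(H \right)} = -6 + \frac{-63 + H}{20 + H}$ ($P{\left(H \right)} = -6 + \frac{H - 63}{H + 20} = -6 + \frac{-63 + H}{20 + H}$)
$\sqrt{r{\left(-45 \right)} + P{\left(-67 \right)}} = \sqrt{- 45 \left(1 - 45\right) + \frac{-183 - -335}{20 - 67}} = \sqrt{\left(-45\right) \left(-44\right) + \frac{-183 + 335}{-47}} = \sqrt{1980 - \frac{152}{47}} = \sqrt{\frac{92908}{47}} = \frac{2 \sqrt{1091669}}{47}$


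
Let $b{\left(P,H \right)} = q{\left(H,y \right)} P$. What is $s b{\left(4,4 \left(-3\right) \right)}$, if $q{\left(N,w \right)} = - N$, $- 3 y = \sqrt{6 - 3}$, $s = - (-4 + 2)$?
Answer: $96$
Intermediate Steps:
$s = 2$ ($s = \left(-1\right) \left(-2\right) = 2$)
$y = - \frac{\sqrt{3}}{3}$ ($y = - \frac{\sqrt{6 - 3}}{3} = - \frac{\sqrt{3}}{3} \approx -0.57735$)
$b{\left(P,H \right)} = - H P$
$s b{\left(4,4 \left(-3\right) \right)} = 2 \left(\left(-1\right) 4 \left(-3\right) 4\right) = 2 \left(\left(-1\right) \left(-12\right) 4\right) = 2 \cdot 48 = 96$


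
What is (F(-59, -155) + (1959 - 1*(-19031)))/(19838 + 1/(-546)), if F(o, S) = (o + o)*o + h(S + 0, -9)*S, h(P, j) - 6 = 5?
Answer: 14330862/10831547 ≈ 1.3231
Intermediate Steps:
h(P, j) = 11 (h(P, j) = 6 + 5 = 11)
F(o, S) = 2*o**2 + 11*S (F(o, S) = (o + o)*o + 11*S = (2*o)*o + 11*S = 2*o**2 + 11*S)
(F(-59, -155) + (1959 - 1*(-19031)))/(19838 + 1/(-546)) = ((2*(-59)**2 + 11*(-155)) + (1959 - 1*(-19031)))/(19838 + 1/(-546)) = ((2*3481 - 1705) + (1959 + 19031))/(19838 - 1/546) = ((6962 - 1705) + 20990)/(10831547/546) = (5257 + 20990)*(546/10831547) = 26247*(546/10831547) = 14330862/10831547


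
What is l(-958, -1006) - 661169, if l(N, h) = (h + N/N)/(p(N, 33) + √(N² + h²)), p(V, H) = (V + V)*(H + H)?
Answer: -1321444590742588/1998648767 + 5025*√19298/7994595068 ≈ -6.6117e+5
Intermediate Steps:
p(V, H) = 4*H*V (p(V, H) = (2*V)*(2*H) = 4*H*V)
l(N, h) = (1 + h)/(√(N² + h²) + 132*N) (l(N, h) = (h + N/N)/(4*33*N + √(N² + h²)) = (h + 1)/(132*N + √(N² + h²)) = (1 + h)/(√(N² + h²) + 132*N))
l(-958, -1006) - 661169 = (1 - 1006)/(√((-958)² + (-1006)²) + 132*(-958)) - 661169 = -1005/(√(917764 + 1012036) - 126456) - 661169 = -1005/(√1929800 - 126456) - 661169 = -1005/(10*√19298 - 126456) - 661169 = -1005/(-126456 + 10*√19298) - 661169 = -661169 - 1005/(-126456 + 10*√19298)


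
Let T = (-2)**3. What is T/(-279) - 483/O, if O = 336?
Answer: -6289/4464 ≈ -1.4088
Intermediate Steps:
T = -8
T/(-279) - 483/O = -8/(-279) - 483/336 = -8*(-1/279) - 483*1/336 = 8/279 - 23/16 = -6289/4464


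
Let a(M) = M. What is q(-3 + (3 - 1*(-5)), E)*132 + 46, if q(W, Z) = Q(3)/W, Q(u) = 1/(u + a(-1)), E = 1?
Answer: 296/5 ≈ 59.200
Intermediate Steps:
Q(u) = 1/(-1 + u) (Q(u) = 1/(u - 1) = 1/(-1 + u))
q(W, Z) = 1/(2*W) (q(W, Z) = 1/((-1 + 3)*W) = 1/(2*W))
q(-3 + (3 - 1*(-5)), E)*132 + 46 = (1/(2*(-3 + (3 - 1*(-5)))))*132 + 46 = (1/(2*(-3 + (3 + 5))))*132 + 46 = (1/(2*(-3 + 8)))*132 + 46 = ((½)/5)*132 + 46 = ((½)*(⅕))*132 + 46 = (⅒)*132 + 46 = 66/5 + 46 = 296/5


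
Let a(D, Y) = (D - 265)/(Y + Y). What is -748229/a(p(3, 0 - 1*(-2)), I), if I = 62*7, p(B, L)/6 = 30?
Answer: 649462772/85 ≈ 7.6407e+6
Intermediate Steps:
p(B, L) = 180 (p(B, L) = 6*30 = 180)
I = 434
a(D, Y) = (-265 + D)/(2*Y) (a(D, Y) = (-265 + D)/((2*Y)) = (-265 + D)*(1/(2*Y)) = (-265 + D)/(2*Y))
-748229/a(p(3, 0 - 1*(-2)), I) = -748229*868/(-265 + 180) = -748229/((½)*(1/434)*(-85)) = -748229/(-85/868) = -748229*(-868/85) = 649462772/85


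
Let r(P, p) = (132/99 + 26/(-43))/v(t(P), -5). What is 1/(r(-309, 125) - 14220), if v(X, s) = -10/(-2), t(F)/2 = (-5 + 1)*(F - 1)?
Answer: -645/9171806 ≈ -7.0324e-5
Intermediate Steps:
t(F) = 8 - 8*F (t(F) = 2*((-5 + 1)*(F - 1)) = 2*(-4*(-1 + F)) = 2*(4 - 4*F) = 8 - 8*F)
v(X, s) = 5 (v(X, s) = -10*(-½) = 5)
r(P, p) = 94/645 (r(P, p) = (132/99 + 26/(-43))/5 = (132*(1/99) + 26*(-1/43))*(⅕) = (4/3 - 26/43)*(⅕) = (94/129)*(⅕) = 94/645)
1/(r(-309, 125) - 14220) = 1/(94/645 - 14220) = 1/(-9171806/645) = -645/9171806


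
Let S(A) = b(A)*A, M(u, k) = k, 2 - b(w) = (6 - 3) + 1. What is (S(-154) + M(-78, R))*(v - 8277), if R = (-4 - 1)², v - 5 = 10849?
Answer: 858141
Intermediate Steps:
v = 10854 (v = 5 + 10849 = 10854)
b(w) = -2 (b(w) = 2 - ((6 - 3) + 1) = 2 - (3 + 1) = 2 - 1*4 = 2 - 4 = -2)
R = 25 (R = (-5)² = 25)
S(A) = -2*A
(S(-154) + M(-78, R))*(v - 8277) = (-2*(-154) + 25)*(10854 - 8277) = (308 + 25)*2577 = 333*2577 = 858141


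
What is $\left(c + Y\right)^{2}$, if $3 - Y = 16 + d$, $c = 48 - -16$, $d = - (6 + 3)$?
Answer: $3600$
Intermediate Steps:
$d = -9$ ($d = \left(-1\right) 9 = -9$)
$c = 64$ ($c = 48 + 16 = 64$)
$Y = -4$ ($Y = 3 - \left(16 - 9\right) = 3 - 7 = -4$)
$\left(c + Y\right)^{2} = \left(64 - 4\right)^{2} = 60^{2} = 3600$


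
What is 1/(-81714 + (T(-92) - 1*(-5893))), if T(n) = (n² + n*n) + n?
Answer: -1/58985 ≈ -1.6953e-5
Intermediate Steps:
T(n) = n + 2*n² (T(n) = (n² + n²) + n = 2*n² + n = n + 2*n²)
1/(-81714 + (T(-92) - 1*(-5893))) = 1/(-81714 + (-92*(1 + 2*(-92)) - 1*(-5893))) = 1/(-81714 + (-92*(1 - 184) + 5893)) = 1/(-81714 + (-92*(-183) + 5893)) = 1/(-81714 + (16836 + 5893)) = 1/(-81714 + 22729) = 1/(-58985) = -1/58985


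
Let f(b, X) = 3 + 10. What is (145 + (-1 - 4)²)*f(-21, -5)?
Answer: 2210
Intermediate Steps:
f(b, X) = 13
(145 + (-1 - 4)²)*f(-21, -5) = (145 + (-1 - 4)²)*13 = (145 + (-5)²)*13 = (145 + 25)*13 = 170*13 = 2210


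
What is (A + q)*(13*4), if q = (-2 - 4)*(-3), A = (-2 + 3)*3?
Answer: 1092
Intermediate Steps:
A = 3 (A = 1*3 = 3)
q = 18 (q = -6*(-3) = 18)
(A + q)*(13*4) = (3 + 18)*(13*4) = 21*52 = 1092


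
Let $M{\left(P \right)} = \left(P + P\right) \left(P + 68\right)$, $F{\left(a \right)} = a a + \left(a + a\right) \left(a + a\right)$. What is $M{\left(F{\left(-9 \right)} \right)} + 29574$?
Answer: $412704$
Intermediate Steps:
$F{\left(a \right)} = 5 a^{2}$ ($F{\left(a \right)} = a^{2} + 2 a 2 a = a^{2} + 4 a^{2} = 5 a^{2}$)
$M{\left(P \right)} = 2 P \left(68 + P\right)$
$M{\left(F{\left(-9 \right)} \right)} + 29574 = 2 \cdot 5 \left(-9\right)^{2} \left(68 + 5 \left(-9\right)^{2}\right) + 29574 = 2 \cdot 5 \cdot 81 \left(68 + 5 \cdot 81\right) + 29574 = 2 \cdot 405 \left(68 + 405\right) + 29574 = 2 \cdot 405 \cdot 473 + 29574 = 383130 + 29574 = 412704$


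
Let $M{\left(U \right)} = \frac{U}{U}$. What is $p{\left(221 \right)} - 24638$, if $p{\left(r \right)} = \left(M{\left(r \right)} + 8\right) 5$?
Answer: $-24593$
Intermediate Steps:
$M{\left(U \right)} = 1$
$p{\left(r \right)} = 45$ ($p{\left(r \right)} = \left(1 + 8\right) 5 = 9 \cdot 5 = 45$)
$p{\left(221 \right)} - 24638 = 45 - 24638 = -24593$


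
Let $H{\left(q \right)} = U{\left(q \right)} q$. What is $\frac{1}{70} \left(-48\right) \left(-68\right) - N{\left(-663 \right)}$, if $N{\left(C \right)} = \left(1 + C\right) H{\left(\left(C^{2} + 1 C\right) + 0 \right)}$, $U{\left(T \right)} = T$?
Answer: $\frac{4463433508291752}{35} \approx 1.2753 \cdot 10^{14}$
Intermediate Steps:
$H{\left(q \right)} = q^{2}$ ($H{\left(q \right)} = q q = q^{2}$)
$N{\left(C \right)} = \left(C + C^{2}\right)^{2} \left(1 + C\right)$ ($N{\left(C \right)} = \left(1 + C\right) \left(\left(C^{2} + 1 C\right) + 0\right)^{2} = \left(1 + C\right) \left(\left(C^{2} + C\right) + 0\right)^{2} = \left(1 + C\right) \left(\left(C + C^{2}\right) + 0\right)^{2} = \left(1 + C\right) \left(C + C^{2}\right)^{2} = \left(C + C^{2}\right)^{2} \left(1 + C\right)$)
$\frac{1}{70} \left(-48\right) \left(-68\right) - N{\left(-663 \right)} = \frac{1}{70} \left(-48\right) \left(-68\right) - \left(-663\right)^{2} \left(1 - 663\right)^{3} = \frac{1}{70} \left(-48\right) \left(-68\right) - 439569 \left(-662\right)^{3} = \left(- \frac{24}{35}\right) \left(-68\right) - 439569 \left(-290117528\right) = \frac{1632}{35} - -127526671665432 = \frac{1632}{35} + 127526671665432 = \frac{4463433508291752}{35}$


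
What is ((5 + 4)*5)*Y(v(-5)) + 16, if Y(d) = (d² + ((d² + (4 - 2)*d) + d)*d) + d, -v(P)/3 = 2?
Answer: -3494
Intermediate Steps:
v(P) = -6 (v(P) = -3*2 = -6)
Y(d) = d + d² + d*(d² + 3*d) (Y(d) = (d² + ((d² + 2*d) + d)*d) + d = (d² + (d² + 3*d)*d) + d = (d² + d*(d² + 3*d)) + d = d + d² + d*(d² + 3*d))
((5 + 4)*5)*Y(v(-5)) + 16 = ((5 + 4)*5)*(-6*(1 + (-6)² + 4*(-6))) + 16 = (9*5)*(-6*(1 + 36 - 24)) + 16 = 45*(-6*13) + 16 = 45*(-78) + 16 = -3510 + 16 = -3494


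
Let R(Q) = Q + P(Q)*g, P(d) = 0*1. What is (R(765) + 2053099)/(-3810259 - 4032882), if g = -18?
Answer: -2053864/7843141 ≈ -0.26187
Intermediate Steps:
P(d) = 0
R(Q) = Q (R(Q) = Q + 0*(-18) = Q + 0 = Q)
(R(765) + 2053099)/(-3810259 - 4032882) = (765 + 2053099)/(-3810259 - 4032882) = 2053864/(-7843141) = 2053864*(-1/7843141) = -2053864/7843141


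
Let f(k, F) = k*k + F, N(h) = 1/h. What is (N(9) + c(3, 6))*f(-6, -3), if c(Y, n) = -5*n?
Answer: -2959/3 ≈ -986.33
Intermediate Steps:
f(k, F) = F + k**2 (f(k, F) = k**2 + F = F + k**2)
(N(9) + c(3, 6))*f(-6, -3) = (1/9 - 5*6)*(-3 + (-6)**2) = (1/9 - 30)*(-3 + 36) = -269/9*33 = -2959/3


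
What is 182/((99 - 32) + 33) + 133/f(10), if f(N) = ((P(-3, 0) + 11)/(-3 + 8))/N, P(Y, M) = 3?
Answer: 23841/50 ≈ 476.82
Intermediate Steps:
f(N) = 14/(5*N) (f(N) = ((3 + 11)/(-3 + 8))/N = (14/5)/N = (14*(⅕))/N = 14/(5*N))
182/((99 - 32) + 33) + 133/f(10) = 182/((99 - 32) + 33) + 133/(((14/5)/10)) = 182/(67 + 33) + 133/(((14/5)*(⅒))) = 182/100 + 133/(7/25) = 182*(1/100) + 133*(25/7) = 91/50 + 475 = 23841/50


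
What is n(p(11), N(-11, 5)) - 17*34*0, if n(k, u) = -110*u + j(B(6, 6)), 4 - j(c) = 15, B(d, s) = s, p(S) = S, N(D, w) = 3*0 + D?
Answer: 1199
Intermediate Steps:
N(D, w) = D (N(D, w) = 0 + D = D)
j(c) = -11 (j(c) = 4 - 1*15 = 4 - 15 = -11)
n(k, u) = -11 - 110*u (n(k, u) = -110*u - 11 = -11 - 110*u)
n(p(11), N(-11, 5)) - 17*34*0 = (-11 - 110*(-11)) - 17*34*0 = (-11 + 1210) - 578*0 = 1199 + 0 = 1199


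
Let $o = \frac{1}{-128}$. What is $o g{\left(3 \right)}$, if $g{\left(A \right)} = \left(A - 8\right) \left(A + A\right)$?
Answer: $\frac{15}{64} \approx 0.23438$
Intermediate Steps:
$o = - \frac{1}{128} \approx -0.0078125$
$g{\left(A \right)} = 2 A \left(-8 + A\right)$ ($g{\left(A \right)} = \left(-8 + A\right) 2 A = 2 A \left(-8 + A\right)$)
$o g{\left(3 \right)} = - \frac{2 \cdot 3 \left(-8 + 3\right)}{128} = - \frac{2 \cdot 3 \left(-5\right)}{128} = \left(- \frac{1}{128}\right) \left(-30\right) = \frac{15}{64}$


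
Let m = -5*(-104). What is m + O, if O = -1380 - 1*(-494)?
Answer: -366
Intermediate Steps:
O = -886 (O = -1380 + 494 = -886)
m = 520
m + O = 520 - 886 = -366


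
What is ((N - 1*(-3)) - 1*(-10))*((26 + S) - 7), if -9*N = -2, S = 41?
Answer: 2380/3 ≈ 793.33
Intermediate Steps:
N = 2/9 (N = -1/9*(-2) = 2/9 ≈ 0.22222)
((N - 1*(-3)) - 1*(-10))*((26 + S) - 7) = ((2/9 - 1*(-3)) - 1*(-10))*((26 + 41) - 7) = ((2/9 + 3) + 10)*(67 - 7) = (29/9 + 10)*60 = (119/9)*60 = 2380/3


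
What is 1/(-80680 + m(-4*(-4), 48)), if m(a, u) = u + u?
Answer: -1/80584 ≈ -1.2409e-5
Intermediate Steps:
m(a, u) = 2*u
1/(-80680 + m(-4*(-4), 48)) = 1/(-80680 + 2*48) = 1/(-80680 + 96) = 1/(-80584) = -1/80584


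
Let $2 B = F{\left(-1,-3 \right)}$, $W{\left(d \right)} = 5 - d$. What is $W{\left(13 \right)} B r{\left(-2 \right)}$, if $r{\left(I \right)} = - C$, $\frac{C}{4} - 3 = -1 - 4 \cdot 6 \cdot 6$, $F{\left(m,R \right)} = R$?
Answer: $6816$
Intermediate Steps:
$B = - \frac{3}{2}$ ($B = \frac{1}{2} \left(-3\right) = - \frac{3}{2} \approx -1.5$)
$C = -568$ ($C = 12 + 4 \left(-1 - 4 \cdot 6 \cdot 6\right) = 12 + 4 \left(-1 - 144\right) = 12 + 4 \left(-145\right) = 12 - 580 = -568$)
$r{\left(I \right)} = 568$ ($r{\left(I \right)} = \left(-1\right) \left(-568\right) = 568$)
$W{\left(13 \right)} B r{\left(-2 \right)} = \left(5 - 13\right) \left(- \frac{3}{2}\right) 568 = \left(-8\right) \left(- \frac{3}{2}\right) 568 = 12 \cdot 568 = 6816$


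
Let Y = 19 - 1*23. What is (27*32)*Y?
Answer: -3456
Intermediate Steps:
Y = -4 (Y = 19 - 23 = -4)
(27*32)*Y = (27*32)*(-4) = 864*(-4) = -3456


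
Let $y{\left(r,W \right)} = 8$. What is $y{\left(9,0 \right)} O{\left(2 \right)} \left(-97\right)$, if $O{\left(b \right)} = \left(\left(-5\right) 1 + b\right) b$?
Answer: $4656$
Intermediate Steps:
$O{\left(b \right)} = b \left(-5 + b\right)$ ($O{\left(b \right)} = \left(-5 + b\right) b = b \left(-5 + b\right)$)
$y{\left(9,0 \right)} O{\left(2 \right)} \left(-97\right) = 8 \cdot 2 \left(-5 + 2\right) \left(-97\right) = 8 \cdot 2 \left(-3\right) \left(-97\right) = 8 \left(-6\right) \left(-97\right) = \left(-48\right) \left(-97\right) = 4656$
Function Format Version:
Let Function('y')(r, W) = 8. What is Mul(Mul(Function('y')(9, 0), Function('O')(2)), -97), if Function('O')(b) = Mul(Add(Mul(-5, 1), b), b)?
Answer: 4656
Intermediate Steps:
Function('O')(b) = Mul(b, Add(-5, b)) (Function('O')(b) = Mul(Add(-5, b), b) = Mul(b, Add(-5, b)))
Mul(Mul(Function('y')(9, 0), Function('O')(2)), -97) = Mul(Mul(8, Mul(2, Add(-5, 2))), -97) = Mul(Mul(8, Mul(2, -3)), -97) = Mul(Mul(8, -6), -97) = Mul(-48, -97) = 4656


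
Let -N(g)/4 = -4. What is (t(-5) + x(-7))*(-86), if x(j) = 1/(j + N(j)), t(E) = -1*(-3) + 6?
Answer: -7052/9 ≈ -783.56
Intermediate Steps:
N(g) = 16 (N(g) = -4*(-4) = 16)
t(E) = 9 (t(E) = 3 + 6 = 9)
x(j) = 1/(16 + j) (x(j) = 1/(j + 16) = 1/(16 + j))
(t(-5) + x(-7))*(-86) = (9 + 1/(16 - 7))*(-86) = (9 + 1/9)*(-86) = (9 + ⅑)*(-86) = (82/9)*(-86) = -7052/9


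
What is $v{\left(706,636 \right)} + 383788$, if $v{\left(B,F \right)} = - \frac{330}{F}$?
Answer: $\frac{40681473}{106} \approx 3.8379 \cdot 10^{5}$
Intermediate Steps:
$v{\left(706,636 \right)} + 383788 = - \frac{330}{636} + 383788 = \left(-330\right) \frac{1}{636} + 383788 = - \frac{55}{106} + 383788 = \frac{40681473}{106}$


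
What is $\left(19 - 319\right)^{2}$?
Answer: $90000$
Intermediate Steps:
$\left(19 - 319\right)^{2} = \left(-300\right)^{2} = 90000$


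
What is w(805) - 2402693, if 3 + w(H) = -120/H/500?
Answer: -48354257006/20125 ≈ -2.4027e+6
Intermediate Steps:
w(H) = -3 - 6/(25*H) (w(H) = -3 - 120/H/500 = -3 - 120/H*(1/500) = -3 - 6/(25*H))
w(805) - 2402693 = (-3 - 6/25/805) - 2402693 = (-3 - 6/25*1/805) - 2402693 = (-3 - 6/20125) - 2402693 = -60381/20125 - 2402693 = -48354257006/20125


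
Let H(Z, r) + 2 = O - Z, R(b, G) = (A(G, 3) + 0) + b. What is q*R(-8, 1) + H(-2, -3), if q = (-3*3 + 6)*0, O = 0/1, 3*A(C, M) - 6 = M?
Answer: 0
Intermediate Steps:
A(C, M) = 2 + M/3
R(b, G) = 3 + b (R(b, G) = ((2 + (1/3)*3) + 0) + b = ((2 + 1) + 0) + b = (3 + 0) + b = 3 + b)
O = 0 (O = 0*1 = 0)
q = 0 (q = (-9 + 6)*0 = -3*0 = 0)
H(Z, r) = -2 - Z (H(Z, r) = -2 + (0 - Z) = -2 - Z)
q*R(-8, 1) + H(-2, -3) = 0*(3 - 8) + (-2 - 1*(-2)) = 0*(-5) + (-2 + 2) = 0 + 0 = 0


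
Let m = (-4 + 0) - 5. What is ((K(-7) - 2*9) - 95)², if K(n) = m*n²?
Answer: 306916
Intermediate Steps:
m = -9 (m = -4 - 5 = -9)
K(n) = -9*n²
((K(-7) - 2*9) - 95)² = ((-9*(-7)² - 2*9) - 95)² = ((-9*49 - 18) - 95)² = ((-441 - 18) - 95)² = (-459 - 95)² = (-554)² = 306916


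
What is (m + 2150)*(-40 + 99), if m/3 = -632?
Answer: 14986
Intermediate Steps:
m = -1896 (m = 3*(-632) = -1896)
(m + 2150)*(-40 + 99) = (-1896 + 2150)*(-40 + 99) = 254*59 = 14986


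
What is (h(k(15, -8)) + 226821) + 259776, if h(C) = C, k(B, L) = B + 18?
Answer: 486630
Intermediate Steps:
k(B, L) = 18 + B
(h(k(15, -8)) + 226821) + 259776 = ((18 + 15) + 226821) + 259776 = (33 + 226821) + 259776 = 226854 + 259776 = 486630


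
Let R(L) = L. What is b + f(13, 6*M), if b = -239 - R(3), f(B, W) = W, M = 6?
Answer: -206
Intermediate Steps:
b = -242 (b = -239 - 1*3 = -239 - 3 = -242)
b + f(13, 6*M) = -242 + 6*6 = -242 + 36 = -206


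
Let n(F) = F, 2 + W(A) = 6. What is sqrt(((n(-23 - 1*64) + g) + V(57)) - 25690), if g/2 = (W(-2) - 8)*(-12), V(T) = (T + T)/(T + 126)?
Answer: I*sqrt(95556683)/61 ≈ 160.25*I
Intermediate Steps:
W(A) = 4 (W(A) = -2 + 6 = 4)
V(T) = 2*T/(126 + T) (V(T) = (2*T)/(126 + T) = 2*T/(126 + T))
g = 96 (g = 2*((4 - 8)*(-12)) = 2*(-4*(-12)) = 2*48 = 96)
sqrt(((n(-23 - 1*64) + g) + V(57)) - 25690) = sqrt((((-23 - 1*64) + 96) + 2*57/(126 + 57)) - 25690) = sqrt((((-23 - 64) + 96) + 2*57/183) - 25690) = sqrt(((-87 + 96) + 2*57*(1/183)) - 25690) = sqrt((9 + 38/61) - 25690) = sqrt(587/61 - 25690) = sqrt(-1566503/61) = I*sqrt(95556683)/61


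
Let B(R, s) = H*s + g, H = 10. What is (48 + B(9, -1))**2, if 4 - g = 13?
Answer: 841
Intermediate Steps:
g = -9 (g = 4 - 1*13 = 4 - 13 = -9)
B(R, s) = -9 + 10*s (B(R, s) = 10*s - 9 = -9 + 10*s)
(48 + B(9, -1))**2 = (48 + (-9 + 10*(-1)))**2 = (48 + (-9 - 10))**2 = (48 - 19)**2 = 29**2 = 841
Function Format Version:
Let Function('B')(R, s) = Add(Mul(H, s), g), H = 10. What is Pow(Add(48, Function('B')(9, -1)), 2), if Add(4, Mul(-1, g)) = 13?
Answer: 841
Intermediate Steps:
g = -9 (g = Add(4, Mul(-1, 13)) = Add(4, -13) = -9)
Function('B')(R, s) = Add(-9, Mul(10, s)) (Function('B')(R, s) = Add(Mul(10, s), -9) = Add(-9, Mul(10, s)))
Pow(Add(48, Function('B')(9, -1)), 2) = Pow(Add(48, Add(-9, Mul(10, -1))), 2) = Pow(Add(48, Add(-9, -10)), 2) = Pow(Add(48, -19), 2) = Pow(29, 2) = 841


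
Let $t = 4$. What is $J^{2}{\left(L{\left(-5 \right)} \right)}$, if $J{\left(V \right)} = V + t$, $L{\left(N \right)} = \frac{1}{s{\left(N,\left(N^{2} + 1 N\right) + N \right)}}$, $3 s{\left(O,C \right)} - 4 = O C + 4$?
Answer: $\frac{70225}{4489} \approx 15.644$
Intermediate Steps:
$s{\left(O,C \right)} = \frac{8}{3} + \frac{C O}{3}$ ($s{\left(O,C \right)} = \frac{4}{3} + \frac{O C + 4}{3} = \frac{4}{3} + \frac{C O + 4}{3} = \frac{4}{3} + \frac{4 + C O}{3} = \frac{4}{3} + \left(\frac{4}{3} + \frac{C O}{3}\right) = \frac{8}{3} + \frac{C O}{3}$)
$L{\left(N \right)} = \frac{1}{\frac{8}{3} + \frac{N \left(N^{2} + 2 N\right)}{3}}$ ($L{\left(N \right)} = \frac{1}{\frac{8}{3} + \frac{\left(\left(N^{2} + 1 N\right) + N\right) N}{3}} = \frac{1}{\frac{8}{3} + \frac{\left(\left(N^{2} + N\right) + N\right) N}{3}} = \frac{1}{\frac{8}{3} + \frac{\left(\left(N + N^{2}\right) + N\right) N}{3}} = \frac{1}{\frac{8}{3} + \frac{\left(N^{2} + 2 N\right) N}{3}} = \frac{1}{\frac{8}{3} + \frac{N \left(N^{2} + 2 N\right)}{3}}$)
$J{\left(V \right)} = 4 + V$ ($J{\left(V \right)} = V + 4 = 4 + V$)
$J^{2}{\left(L{\left(-5 \right)} \right)} = \left(4 + \frac{3}{8 + \left(-5\right)^{2} \left(2 - 5\right)}\right)^{2} = \left(4 + \frac{3}{8 + 25 \left(-3\right)}\right)^{2} = \left(4 + \frac{3}{8 - 75}\right)^{2} = \left(4 + \frac{3}{-67}\right)^{2} = \left(4 + 3 \left(- \frac{1}{67}\right)\right)^{2} = \left(4 - \frac{3}{67}\right)^{2} = \left(\frac{265}{67}\right)^{2} = \frac{70225}{4489}$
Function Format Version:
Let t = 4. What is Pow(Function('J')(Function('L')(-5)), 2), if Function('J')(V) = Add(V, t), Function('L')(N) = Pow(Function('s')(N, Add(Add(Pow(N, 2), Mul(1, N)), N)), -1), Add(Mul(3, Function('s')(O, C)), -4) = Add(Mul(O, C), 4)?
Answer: Rational(70225, 4489) ≈ 15.644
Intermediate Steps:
Function('s')(O, C) = Add(Rational(8, 3), Mul(Rational(1, 3), C, O)) (Function('s')(O, C) = Add(Rational(4, 3), Mul(Rational(1, 3), Add(Mul(O, C), 4))) = Add(Rational(4, 3), Mul(Rational(1, 3), Add(Mul(C, O), 4))) = Add(Rational(4, 3), Mul(Rational(1, 3), Add(4, Mul(C, O)))) = Add(Rational(4, 3), Add(Rational(4, 3), Mul(Rational(1, 3), C, O))) = Add(Rational(8, 3), Mul(Rational(1, 3), C, O)))
Function('L')(N) = Pow(Add(Rational(8, 3), Mul(Rational(1, 3), N, Add(Pow(N, 2), Mul(2, N)))), -1) (Function('L')(N) = Pow(Add(Rational(8, 3), Mul(Rational(1, 3), Add(Add(Pow(N, 2), Mul(1, N)), N), N)), -1) = Pow(Add(Rational(8, 3), Mul(Rational(1, 3), Add(Add(Pow(N, 2), N), N), N)), -1) = Pow(Add(Rational(8, 3), Mul(Rational(1, 3), Add(Add(N, Pow(N, 2)), N), N)), -1) = Pow(Add(Rational(8, 3), Mul(Rational(1, 3), Add(Pow(N, 2), Mul(2, N)), N)), -1) = Pow(Add(Rational(8, 3), Mul(Rational(1, 3), N, Add(Pow(N, 2), Mul(2, N)))), -1))
Function('J')(V) = Add(4, V) (Function('J')(V) = Add(V, 4) = Add(4, V))
Pow(Function('J')(Function('L')(-5)), 2) = Pow(Add(4, Mul(3, Pow(Add(8, Mul(Pow(-5, 2), Add(2, -5))), -1))), 2) = Pow(Add(4, Mul(3, Pow(Add(8, Mul(25, -3)), -1))), 2) = Pow(Add(4, Mul(3, Pow(Add(8, -75), -1))), 2) = Pow(Add(4, Mul(3, Pow(-67, -1))), 2) = Pow(Add(4, Mul(3, Rational(-1, 67))), 2) = Pow(Add(4, Rational(-3, 67)), 2) = Pow(Rational(265, 67), 2) = Rational(70225, 4489)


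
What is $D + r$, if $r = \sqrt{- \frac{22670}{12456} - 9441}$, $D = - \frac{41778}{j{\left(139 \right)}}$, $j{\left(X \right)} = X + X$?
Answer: $- \frac{20889}{139} + \frac{i \sqrt{10174109759}}{1038} \approx -150.28 + 97.174 i$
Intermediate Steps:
$j{\left(X \right)} = 2 X$
$D = - \frac{20889}{139}$ ($D = - \frac{41778}{2 \cdot 139} = - \frac{41778}{278} = \left(-41778\right) \frac{1}{278} = - \frac{20889}{139} \approx -150.28$)
$r = \frac{i \sqrt{10174109759}}{1038}$ ($r = \sqrt{\left(-22670\right) \frac{1}{12456} - 9441} = \sqrt{- \frac{11335}{6228} - 9441} = \sqrt{- \frac{58809883}{6228}} = \frac{i \sqrt{10174109759}}{1038} \approx 97.174 i$)
$D + r = - \frac{20889}{139} + \frac{i \sqrt{10174109759}}{1038}$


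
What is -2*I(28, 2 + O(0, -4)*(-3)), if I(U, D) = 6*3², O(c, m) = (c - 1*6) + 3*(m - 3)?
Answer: -108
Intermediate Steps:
O(c, m) = -15 + c + 3*m (O(c, m) = (c - 6) + 3*(-3 + m) = (-6 + c) + (-9 + 3*m) = -15 + c + 3*m)
I(U, D) = 54 (I(U, D) = 6*9 = 54)
-2*I(28, 2 + O(0, -4)*(-3)) = -2*54 = -108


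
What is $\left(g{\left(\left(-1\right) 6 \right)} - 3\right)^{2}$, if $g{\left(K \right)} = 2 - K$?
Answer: $25$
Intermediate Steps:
$\left(g{\left(\left(-1\right) 6 \right)} - 3\right)^{2} = \left(\left(2 - \left(-1\right) 6\right) - 3\right)^{2} = \left(\left(2 - -6\right) - 3\right)^{2} = \left(\left(2 + 6\right) - 3\right)^{2} = \left(8 - 3\right)^{2} = 5^{2} = 25$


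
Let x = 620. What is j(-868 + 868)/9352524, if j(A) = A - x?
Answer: -155/2338131 ≈ -6.6292e-5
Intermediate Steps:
j(A) = -620 + A (j(A) = A - 1*620 = A - 620 = -620 + A)
j(-868 + 868)/9352524 = (-620 + (-868 + 868))/9352524 = (-620 + 0)*(1/9352524) = -620*1/9352524 = -155/2338131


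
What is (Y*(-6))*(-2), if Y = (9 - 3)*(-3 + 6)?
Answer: 216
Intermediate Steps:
Y = 18 (Y = 6*3 = 18)
(Y*(-6))*(-2) = (18*(-6))*(-2) = -108*(-2) = 216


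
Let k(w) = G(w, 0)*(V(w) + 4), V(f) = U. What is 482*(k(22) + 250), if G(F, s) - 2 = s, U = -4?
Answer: 120500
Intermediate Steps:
V(f) = -4
G(F, s) = 2 + s
k(w) = 0 (k(w) = (2 + 0)*(-4 + 4) = 2*0 = 0)
482*(k(22) + 250) = 482*(0 + 250) = 482*250 = 120500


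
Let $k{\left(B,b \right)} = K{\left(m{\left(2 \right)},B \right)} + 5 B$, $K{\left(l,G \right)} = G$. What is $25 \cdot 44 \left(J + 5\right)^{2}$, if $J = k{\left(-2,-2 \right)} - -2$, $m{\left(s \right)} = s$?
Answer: $27500$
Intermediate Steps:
$k{\left(B,b \right)} = 6 B$ ($k{\left(B,b \right)} = B + 5 B = 6 B$)
$J = -10$ ($J = 6 \left(-2\right) - -2 = -12 + 2 = -10$)
$25 \cdot 44 \left(J + 5\right)^{2} = 25 \cdot 44 \left(-10 + 5\right)^{2} = 1100 \left(-5\right)^{2} = 1100 \cdot 25 = 27500$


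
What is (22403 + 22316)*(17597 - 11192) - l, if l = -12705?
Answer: 286437900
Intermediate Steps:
(22403 + 22316)*(17597 - 11192) - l = (22403 + 22316)*(17597 - 11192) - 1*(-12705) = 44719*6405 + 12705 = 286425195 + 12705 = 286437900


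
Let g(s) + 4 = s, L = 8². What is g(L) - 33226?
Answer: -33166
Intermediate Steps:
L = 64
g(s) = -4 + s
g(L) - 33226 = (-4 + 64) - 33226 = 60 - 33226 = -33166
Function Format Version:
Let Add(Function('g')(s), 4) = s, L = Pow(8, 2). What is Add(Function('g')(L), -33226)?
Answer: -33166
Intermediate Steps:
L = 64
Function('g')(s) = Add(-4, s)
Add(Function('g')(L), -33226) = Add(Add(-4, 64), -33226) = Add(60, -33226) = -33166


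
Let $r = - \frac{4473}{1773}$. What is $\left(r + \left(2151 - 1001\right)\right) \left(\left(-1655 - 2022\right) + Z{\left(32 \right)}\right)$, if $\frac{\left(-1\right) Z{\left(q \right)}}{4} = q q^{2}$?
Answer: $- \frac{30460415697}{197} \approx -1.5462 \cdot 10^{8}$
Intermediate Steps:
$r = - \frac{497}{197}$ ($r = \left(-4473\right) \frac{1}{1773} = - \frac{497}{197} \approx -2.5228$)
$Z{\left(q \right)} = - 4 q^{3}$ ($Z{\left(q \right)} = - 4 q q^{2} = - 4 q^{3}$)
$\left(r + \left(2151 - 1001\right)\right) \left(\left(-1655 - 2022\right) + Z{\left(32 \right)}\right) = \left(- \frac{497}{197} + \left(2151 - 1001\right)\right) \left(\left(-1655 - 2022\right) - 4 \cdot 32^{3}\right) = \left(- \frac{497}{197} + 1150\right) \left(\left(-1655 - 2022\right) - 131072\right) = \frac{226053 \left(-3677 - 131072\right)}{197} = \frac{226053}{197} \left(-134749\right) = - \frac{30460415697}{197}$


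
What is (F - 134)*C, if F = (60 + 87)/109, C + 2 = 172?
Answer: -2458030/109 ≈ -22551.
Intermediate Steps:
C = 170 (C = -2 + 172 = 170)
F = 147/109 (F = 147*(1/109) = 147/109 ≈ 1.3486)
(F - 134)*C = (147/109 - 134)*170 = -14459/109*170 = -2458030/109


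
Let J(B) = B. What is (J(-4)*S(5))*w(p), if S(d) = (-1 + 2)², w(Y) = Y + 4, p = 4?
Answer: -32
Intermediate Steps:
w(Y) = 4 + Y
S(d) = 1 (S(d) = 1² = 1)
(J(-4)*S(5))*w(p) = (-4*1)*(4 + 4) = -4*8 = -32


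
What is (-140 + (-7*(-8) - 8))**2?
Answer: 8464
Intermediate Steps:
(-140 + (-7*(-8) - 8))**2 = (-140 + (56 - 8))**2 = (-140 + 48)**2 = (-92)**2 = 8464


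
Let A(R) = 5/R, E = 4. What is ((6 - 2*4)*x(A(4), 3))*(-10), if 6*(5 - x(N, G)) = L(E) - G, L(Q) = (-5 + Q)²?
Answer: 320/3 ≈ 106.67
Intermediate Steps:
x(N, G) = 29/6 + G/6 (x(N, G) = 5 - ((-5 + 4)² - G)/6 = 5 - ((-1)² - G)/6 = 5 - (1 - G)/6 = 5 + (-⅙ + G/6) = 29/6 + G/6)
((6 - 2*4)*x(A(4), 3))*(-10) = ((6 - 2*4)*(29/6 + (⅙)*3))*(-10) = ((6 - 8)*(29/6 + ½))*(-10) = -2*16/3*(-10) = -32/3*(-10) = 320/3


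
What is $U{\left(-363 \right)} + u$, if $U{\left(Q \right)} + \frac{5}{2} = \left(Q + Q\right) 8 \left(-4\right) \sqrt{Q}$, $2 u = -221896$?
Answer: $- \frac{221901}{2} + 255552 i \sqrt{3} \approx -1.1095 \cdot 10^{5} + 4.4263 \cdot 10^{5} i$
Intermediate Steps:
$u = -110948$ ($u = \frac{1}{2} \left(-221896\right) = -110948$)
$U{\left(Q \right)} = - \frac{5}{2} - 64 Q^{\frac{3}{2}}$ ($U{\left(Q \right)} = - \frac{5}{2} + \left(Q + Q\right) 8 \left(-4\right) \sqrt{Q} = - \frac{5}{2} + 2 Q 8 \left(-4\right) \sqrt{Q} = - \frac{5}{2} + 16 Q \left(-4\right) \sqrt{Q} = - \frac{5}{2} + - 64 Q \sqrt{Q} = - \frac{5}{2} - 64 Q^{\frac{3}{2}}$)
$U{\left(-363 \right)} + u = \left(- \frac{5}{2} - 64 \left(-363\right)^{\frac{3}{2}}\right) - 110948 = \left(- \frac{5}{2} - 64 \left(- 3993 i \sqrt{3}\right)\right) - 110948 = \left(- \frac{5}{2} + 255552 i \sqrt{3}\right) - 110948 = - \frac{221901}{2} + 255552 i \sqrt{3}$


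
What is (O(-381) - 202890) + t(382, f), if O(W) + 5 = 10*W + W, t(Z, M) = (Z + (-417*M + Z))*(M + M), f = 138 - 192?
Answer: -2721542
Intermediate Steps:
f = -54
t(Z, M) = 2*M*(-417*M + 2*Z) (t(Z, M) = (Z + (Z - 417*M))*(2*M) = (-417*M + 2*Z)*(2*M) = 2*M*(-417*M + 2*Z))
O(W) = -5 + 11*W (O(W) = -5 + (10*W + W) = -5 + 11*W)
(O(-381) - 202890) + t(382, f) = ((-5 + 11*(-381)) - 202890) + 2*(-54)*(-417*(-54) + 2*382) = ((-5 - 4191) - 202890) + 2*(-54)*(22518 + 764) = (-4196 - 202890) + 2*(-54)*23282 = -207086 - 2514456 = -2721542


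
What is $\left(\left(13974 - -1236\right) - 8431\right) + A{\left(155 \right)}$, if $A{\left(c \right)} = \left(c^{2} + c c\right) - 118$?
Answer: $54711$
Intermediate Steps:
$A{\left(c \right)} = -118 + 2 c^{2}$ ($A{\left(c \right)} = \left(c^{2} + c^{2}\right) - 118 = 2 c^{2} - 118 = -118 + 2 c^{2}$)
$\left(\left(13974 - -1236\right) - 8431\right) + A{\left(155 \right)} = \left(\left(13974 - -1236\right) - 8431\right) - \left(118 - 2 \cdot 155^{2}\right) = \left(\left(13974 + 1236\right) - 8431\right) + \left(-118 + 2 \cdot 24025\right) = \left(15210 - 8431\right) + \left(-118 + 48050\right) = 6779 + 47932 = 54711$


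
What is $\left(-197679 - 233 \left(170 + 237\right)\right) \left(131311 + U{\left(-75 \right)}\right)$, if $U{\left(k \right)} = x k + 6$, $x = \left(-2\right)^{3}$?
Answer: $-38587041670$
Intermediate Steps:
$x = -8$
$U{\left(k \right)} = 6 - 8 k$ ($U{\left(k \right)} = - 8 k + 6 = 6 - 8 k$)
$\left(-197679 - 233 \left(170 + 237\right)\right) \left(131311 + U{\left(-75 \right)}\right) = \left(-197679 - 233 \left(170 + 237\right)\right) \left(131311 + \left(6 - -600\right)\right) = \left(-197679 - 94831\right) \left(131311 + \left(6 + 600\right)\right) = \left(-197679 - 94831\right) \left(131311 + 606\right) = \left(-292510\right) 131917 = -38587041670$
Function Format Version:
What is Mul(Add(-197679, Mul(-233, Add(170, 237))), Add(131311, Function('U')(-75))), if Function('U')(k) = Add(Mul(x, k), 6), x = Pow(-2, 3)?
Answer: -38587041670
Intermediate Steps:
x = -8
Function('U')(k) = Add(6, Mul(-8, k)) (Function('U')(k) = Add(Mul(-8, k), 6) = Add(6, Mul(-8, k)))
Mul(Add(-197679, Mul(-233, Add(170, 237))), Add(131311, Function('U')(-75))) = Mul(Add(-197679, Mul(-233, Add(170, 237))), Add(131311, Add(6, Mul(-8, -75)))) = Mul(Add(-197679, Mul(-233, 407)), Add(131311, Add(6, 600))) = Mul(Add(-197679, -94831), Add(131311, 606)) = Mul(-292510, 131917) = -38587041670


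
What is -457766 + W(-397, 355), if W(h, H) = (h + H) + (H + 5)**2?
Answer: -328208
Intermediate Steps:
W(h, H) = H + h + (5 + H)**2 (W(h, H) = (H + h) + (5 + H)**2 = H + h + (5 + H)**2)
-457766 + W(-397, 355) = -457766 + (355 - 397 + (5 + 355)**2) = -457766 + (355 - 397 + 360**2) = -457766 + (355 - 397 + 129600) = -457766 + 129558 = -328208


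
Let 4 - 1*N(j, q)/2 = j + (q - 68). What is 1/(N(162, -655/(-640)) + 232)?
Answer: 64/3197 ≈ 0.020019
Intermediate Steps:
N(j, q) = 144 - 2*j - 2*q (N(j, q) = 8 - 2*(j + (q - 68)) = 8 - 2*(j + (-68 + q)) = 8 - 2*(-68 + j + q) = 8 + (136 - 2*j - 2*q) = 144 - 2*j - 2*q)
1/(N(162, -655/(-640)) + 232) = 1/((144 - 2*162 - (-1310)/(-640)) + 232) = 1/((144 - 324 - (-1310)*(-1)/640) + 232) = 1/((144 - 324 - 2*131/128) + 232) = 1/((144 - 324 - 131/64) + 232) = 1/(-11651/64 + 232) = 1/(3197/64) = 64/3197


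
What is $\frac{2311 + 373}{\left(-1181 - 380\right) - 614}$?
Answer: $- \frac{2684}{2175} \approx -1.234$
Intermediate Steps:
$\frac{2311 + 373}{\left(-1181 - 380\right) - 614} = \frac{2684}{-1561 - 614} = \frac{2684}{-2175} = 2684 \left(- \frac{1}{2175}\right) = - \frac{2684}{2175}$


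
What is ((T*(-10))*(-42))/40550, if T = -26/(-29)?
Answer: 1092/117595 ≈ 0.0092861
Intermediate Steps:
T = 26/29 (T = -26*(-1/29) = 26/29 ≈ 0.89655)
((T*(-10))*(-42))/40550 = (((26/29)*(-10))*(-42))/40550 = -260/29*(-42)*(1/40550) = (10920/29)*(1/40550) = 1092/117595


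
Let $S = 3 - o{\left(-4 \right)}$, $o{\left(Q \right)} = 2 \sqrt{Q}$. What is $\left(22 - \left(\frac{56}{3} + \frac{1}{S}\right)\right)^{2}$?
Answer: $\frac{57937}{5625} - \frac{1928 i}{1875} \approx 10.3 - 1.0283 i$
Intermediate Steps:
$S = 3 - 4 i$ ($S = 3 - 2 \sqrt{-4} = 3 - 2 \cdot 2 i = 3 - 4 i \approx 3.0 - 4.0 i$)
$\left(22 - \left(\frac{56}{3} + \frac{1}{S}\right)\right)^{2} = \left(22 - \left(\frac{56}{3} + \frac{1}{3 - 4 i}\right)\right)^{2} = \left(22 - \left(\frac{56}{3} + \frac{3 + 4 i}{25}\right)\right)^{2} = \left(\frac{10}{3} - \frac{3 + 4 i}{25}\right)^{2}$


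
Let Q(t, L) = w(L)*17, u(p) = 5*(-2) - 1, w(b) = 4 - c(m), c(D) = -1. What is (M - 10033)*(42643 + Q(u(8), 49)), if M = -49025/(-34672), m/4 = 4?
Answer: -1857680721491/4334 ≈ -4.2863e+8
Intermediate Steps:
m = 16 (m = 4*4 = 16)
w(b) = 5 (w(b) = 4 - 1*(-1) = 4 + 1 = 5)
u(p) = -11 (u(p) = -10 - 1 = -11)
M = 49025/34672 (M = -49025*(-1/34672) = 49025/34672 ≈ 1.4140)
Q(t, L) = 85 (Q(t, L) = 5*17 = 85)
(M - 10033)*(42643 + Q(u(8), 49)) = (49025/34672 - 10033)*(42643 + 85) = -347815151/34672*42728 = -1857680721491/4334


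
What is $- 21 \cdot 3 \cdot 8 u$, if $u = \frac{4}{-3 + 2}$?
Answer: $2016$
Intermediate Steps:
$u = -4$ ($u = \frac{4}{-1} = 4 \left(-1\right) = -4$)
$- 21 \cdot 3 \cdot 8 u = - 21 \cdot 3 \cdot 8 \left(-4\right) = - 21 \cdot 24 \left(-4\right) = \left(-21\right) \left(-96\right) = 2016$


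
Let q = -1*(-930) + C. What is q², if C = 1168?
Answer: 4401604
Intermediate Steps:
q = 2098 (q = -1*(-930) + 1168 = 930 + 1168 = 2098)
q² = 2098² = 4401604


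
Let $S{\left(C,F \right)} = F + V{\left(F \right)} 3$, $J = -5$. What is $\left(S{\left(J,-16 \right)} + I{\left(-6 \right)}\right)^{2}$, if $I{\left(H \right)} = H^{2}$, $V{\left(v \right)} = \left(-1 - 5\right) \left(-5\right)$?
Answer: $12100$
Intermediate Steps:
$V{\left(v \right)} = 30$ ($V{\left(v \right)} = \left(-6\right) \left(-5\right) = 30$)
$S{\left(C,F \right)} = 90 + F$ ($S{\left(C,F \right)} = F + 30 \cdot 3 = F + 90 = 90 + F$)
$\left(S{\left(J,-16 \right)} + I{\left(-6 \right)}\right)^{2} = \left(\left(90 - 16\right) + \left(-6\right)^{2}\right)^{2} = \left(74 + 36\right)^{2} = 110^{2} = 12100$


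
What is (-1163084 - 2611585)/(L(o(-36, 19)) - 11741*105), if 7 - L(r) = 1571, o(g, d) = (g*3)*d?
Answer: 3774669/1234369 ≈ 3.0580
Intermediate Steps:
o(g, d) = 3*d*g (o(g, d) = (3*g)*d = 3*d*g)
L(r) = -1564 (L(r) = 7 - 1*1571 = 7 - 1571 = -1564)
(-1163084 - 2611585)/(L(o(-36, 19)) - 11741*105) = (-1163084 - 2611585)/(-1564 - 11741*105) = -3774669/(-1564 - 1232805) = -3774669/(-1234369) = -3774669*(-1/1234369) = 3774669/1234369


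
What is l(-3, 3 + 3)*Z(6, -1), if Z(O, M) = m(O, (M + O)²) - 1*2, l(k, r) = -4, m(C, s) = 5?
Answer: -12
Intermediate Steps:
Z(O, M) = 3 (Z(O, M) = 5 - 1*2 = 5 - 2 = 3)
l(-3, 3 + 3)*Z(6, -1) = -4*3 = -12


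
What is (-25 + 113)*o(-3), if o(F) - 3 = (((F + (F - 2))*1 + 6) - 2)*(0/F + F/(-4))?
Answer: 0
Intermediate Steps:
o(F) = 3 - F*(2 + 2*F)/4 (o(F) = 3 + (((F + (F - 2))*1 + 6) - 2)*(0/F + F/(-4)) = 3 + (((F + (-2 + F))*1 + 6) - 2)*(0 + F*(-¼)) = 3 + (((-2 + 2*F)*1 + 6) - 2)*(0 - F/4) = 3 + (((-2 + 2*F) + 6) - 2)*(-F/4) = 3 + ((4 + 2*F) - 2)*(-F/4) = 3 + (2 + 2*F)*(-F/4) = 3 - F*(2 + 2*F)/4)
(-25 + 113)*o(-3) = (-25 + 113)*(3 - ½*(-3) - ½*(-3)²) = 88*(3 + 3/2 - ½*9) = 88*(3 + 3/2 - 9/2) = 88*0 = 0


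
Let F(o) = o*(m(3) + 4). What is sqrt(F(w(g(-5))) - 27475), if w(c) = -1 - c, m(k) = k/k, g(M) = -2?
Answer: I*sqrt(27470) ≈ 165.74*I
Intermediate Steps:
m(k) = 1
F(o) = 5*o (F(o) = o*(1 + 4) = o*5 = 5*o)
sqrt(F(w(g(-5))) - 27475) = sqrt(5*(-1 - 1*(-2)) - 27475) = sqrt(5*(-1 + 2) - 27475) = sqrt(5*1 - 27475) = sqrt(5 - 27475) = sqrt(-27470) = I*sqrt(27470)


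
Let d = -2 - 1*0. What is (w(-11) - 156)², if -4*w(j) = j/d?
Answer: 1585081/64 ≈ 24767.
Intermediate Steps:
d = -2 (d = -2 + 0 = -2)
w(j) = j/8 (w(j) = -j/(4*(-2)) = -j*(-1)/(4*2) = -(-1)*j/8 = j/8)
(w(-11) - 156)² = ((⅛)*(-11) - 156)² = (-11/8 - 156)² = (-1259/8)² = 1585081/64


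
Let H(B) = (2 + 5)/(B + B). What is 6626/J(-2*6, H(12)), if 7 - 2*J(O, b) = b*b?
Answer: 7633152/3983 ≈ 1916.4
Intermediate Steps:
H(B) = 7/(2*B) (H(B) = 7/((2*B)) = 7*(1/(2*B)) = 7/(2*B))
J(O, b) = 7/2 - b²/2 (J(O, b) = 7/2 - b*b/2 = 7/2 - b²/2)
6626/J(-2*6, H(12)) = 6626/(7/2 - ((7/2)/12)²/2) = 6626/(7/2 - ((7/2)*(1/12))²/2) = 6626/(7/2 - (7/24)²/2) = 6626/(7/2 - ½*49/576) = 6626/(7/2 - 49/1152) = 6626/(3983/1152) = 6626*(1152/3983) = 7633152/3983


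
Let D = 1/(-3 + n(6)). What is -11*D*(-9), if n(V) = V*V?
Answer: 3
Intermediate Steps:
n(V) = V²
D = 1/33 (D = 1/(-3 + 6²) = 1/(-3 + 36) = 1/33 ≈ 0.030303)
-11*D*(-9) = -11*1/33*(-9) = -⅓*(-9) = 3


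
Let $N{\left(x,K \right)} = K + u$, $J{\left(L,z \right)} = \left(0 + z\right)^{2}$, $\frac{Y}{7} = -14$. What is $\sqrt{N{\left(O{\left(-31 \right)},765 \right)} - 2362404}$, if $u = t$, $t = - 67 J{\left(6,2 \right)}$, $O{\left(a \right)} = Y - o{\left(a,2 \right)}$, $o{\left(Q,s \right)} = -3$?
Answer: $i \sqrt{2361907} \approx 1536.8 i$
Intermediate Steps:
$Y = -98$ ($Y = 7 \left(-14\right) = -98$)
$J{\left(L,z \right)} = z^{2}$
$O{\left(a \right)} = -95$ ($O{\left(a \right)} = -98 - -3 = -98 + 3 = -95$)
$t = -268$ ($t = - 67 \cdot 2^{2} = \left(-67\right) 4 = -268$)
$u = -268$
$N{\left(x,K \right)} = -268 + K$ ($N{\left(x,K \right)} = K - 268 = -268 + K$)
$\sqrt{N{\left(O{\left(-31 \right)},765 \right)} - 2362404} = \sqrt{\left(-268 + 765\right) - 2362404} = \sqrt{497 - 2362404} = \sqrt{-2361907} = i \sqrt{2361907}$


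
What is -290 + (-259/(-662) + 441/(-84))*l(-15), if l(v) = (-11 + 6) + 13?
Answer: -108856/331 ≈ -328.87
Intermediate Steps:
l(v) = 8 (l(v) = -5 + 13 = 8)
-290 + (-259/(-662) + 441/(-84))*l(-15) = -290 + (-259/(-662) + 441/(-84))*8 = -290 + (-259*(-1/662) + 441*(-1/84))*8 = -290 + (259/662 - 21/4)*8 = -290 - 6433/1324*8 = -290 - 12866/331 = -108856/331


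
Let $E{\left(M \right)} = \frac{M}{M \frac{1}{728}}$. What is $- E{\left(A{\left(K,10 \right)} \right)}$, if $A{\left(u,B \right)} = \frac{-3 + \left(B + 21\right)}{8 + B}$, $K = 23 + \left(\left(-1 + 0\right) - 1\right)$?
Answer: $-728$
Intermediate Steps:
$K = 21$ ($K = 23 - 2 = 21$)
$A{\left(u,B \right)} = \frac{18 + B}{8 + B}$ ($A{\left(u,B \right)} = \frac{-3 + \left(21 + B\right)}{8 + B} = \frac{18 + B}{8 + B}$)
$E{\left(M \right)} = 728$ ($E{\left(M \right)} = \frac{M}{M \frac{1}{728}} = \frac{M}{\frac{1}{728} M} = M \frac{728}{M} = 728$)
$- E{\left(A{\left(K,10 \right)} \right)} = \left(-1\right) 728 = -728$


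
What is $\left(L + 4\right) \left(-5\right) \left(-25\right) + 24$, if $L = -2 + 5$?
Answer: $899$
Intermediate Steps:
$L = 3$
$\left(L + 4\right) \left(-5\right) \left(-25\right) + 24 = \left(3 + 4\right) \left(-5\right) \left(-25\right) + 24 = 7 \left(-5\right) \left(-25\right) + 24 = \left(-35\right) \left(-25\right) + 24 = 875 + 24 = 899$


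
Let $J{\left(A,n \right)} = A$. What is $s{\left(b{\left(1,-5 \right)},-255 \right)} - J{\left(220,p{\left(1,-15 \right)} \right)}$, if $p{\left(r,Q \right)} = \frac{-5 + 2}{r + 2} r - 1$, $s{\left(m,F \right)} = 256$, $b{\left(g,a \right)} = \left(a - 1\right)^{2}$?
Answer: $36$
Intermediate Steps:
$b{\left(g,a \right)} = \left(-1 + a\right)^{2}$
$p{\left(r,Q \right)} = -1 - \frac{3 r}{2 + r}$ ($p{\left(r,Q \right)} = - \frac{3}{2 + r} r - 1 = - \frac{3 r}{2 + r} - 1 = -1 - \frac{3 r}{2 + r}$)
$s{\left(b{\left(1,-5 \right)},-255 \right)} - J{\left(220,p{\left(1,-15 \right)} \right)} = 256 - 220 = 36$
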